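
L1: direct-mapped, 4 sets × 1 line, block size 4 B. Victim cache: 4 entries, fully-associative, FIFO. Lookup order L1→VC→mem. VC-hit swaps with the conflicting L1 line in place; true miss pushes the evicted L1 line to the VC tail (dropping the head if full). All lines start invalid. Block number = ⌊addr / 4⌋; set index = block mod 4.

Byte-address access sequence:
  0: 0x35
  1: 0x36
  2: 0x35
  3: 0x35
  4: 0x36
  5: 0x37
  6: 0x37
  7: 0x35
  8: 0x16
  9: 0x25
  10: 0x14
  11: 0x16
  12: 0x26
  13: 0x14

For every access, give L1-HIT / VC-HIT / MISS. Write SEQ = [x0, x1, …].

SEQ = [MISS, L1-HIT, L1-HIT, L1-HIT, L1-HIT, L1-HIT, L1-HIT, L1-HIT, MISS, MISS, VC-HIT, L1-HIT, VC-HIT, VC-HIT]

#0 0x35→b13/s1 MISS; vc=[]
#1 0x36→b13/s1 L1-HIT; vc=[]
#2 0x35→b13/s1 L1-HIT; vc=[]
#3 0x35→b13/s1 L1-HIT; vc=[]
#4 0x36→b13/s1 L1-HIT; vc=[]
#5 0x37→b13/s1 L1-HIT; vc=[]
#6 0x37→b13/s1 L1-HIT; vc=[]
#7 0x35→b13/s1 L1-HIT; vc=[]
#8 0x16→b5/s1 MISS; vc=[13]
#9 0x25→b9/s1 MISS; vc=[13,5]
#10 0x14→b5/s1 VC-HIT; vc=[13,9]
#11 0x16→b5/s1 L1-HIT; vc=[13,9]
#12 0x26→b9/s1 VC-HIT; vc=[13,5]
#13 0x14→b5/s1 VC-HIT; vc=[13,9]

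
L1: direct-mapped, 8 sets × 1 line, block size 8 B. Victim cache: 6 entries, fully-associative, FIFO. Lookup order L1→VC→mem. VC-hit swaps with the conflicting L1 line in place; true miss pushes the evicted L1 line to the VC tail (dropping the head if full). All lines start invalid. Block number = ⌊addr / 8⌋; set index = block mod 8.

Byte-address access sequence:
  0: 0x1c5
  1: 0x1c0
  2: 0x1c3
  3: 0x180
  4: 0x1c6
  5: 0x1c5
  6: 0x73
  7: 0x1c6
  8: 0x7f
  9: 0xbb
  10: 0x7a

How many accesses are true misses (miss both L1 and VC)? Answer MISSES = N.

0: 0x1c5 (blk 56, set 0) → MISS  vc=[]
1: 0x1c0 (blk 56, set 0) → L1-HIT  vc=[]
2: 0x1c3 (blk 56, set 0) → L1-HIT  vc=[]
3: 0x180 (blk 48, set 0) → MISS  vc=[56]
4: 0x1c6 (blk 56, set 0) → VC-HIT  vc=[48]
5: 0x1c5 (blk 56, set 0) → L1-HIT  vc=[48]
6: 0x73 (blk 14, set 6) → MISS  vc=[48]
7: 0x1c6 (blk 56, set 0) → L1-HIT  vc=[48]
8: 0x7f (blk 15, set 7) → MISS  vc=[48]
9: 0xbb (blk 23, set 7) → MISS  vc=[48, 15]
10: 0x7a (blk 15, set 7) → VC-HIT  vc=[48, 23]

MISSES = 5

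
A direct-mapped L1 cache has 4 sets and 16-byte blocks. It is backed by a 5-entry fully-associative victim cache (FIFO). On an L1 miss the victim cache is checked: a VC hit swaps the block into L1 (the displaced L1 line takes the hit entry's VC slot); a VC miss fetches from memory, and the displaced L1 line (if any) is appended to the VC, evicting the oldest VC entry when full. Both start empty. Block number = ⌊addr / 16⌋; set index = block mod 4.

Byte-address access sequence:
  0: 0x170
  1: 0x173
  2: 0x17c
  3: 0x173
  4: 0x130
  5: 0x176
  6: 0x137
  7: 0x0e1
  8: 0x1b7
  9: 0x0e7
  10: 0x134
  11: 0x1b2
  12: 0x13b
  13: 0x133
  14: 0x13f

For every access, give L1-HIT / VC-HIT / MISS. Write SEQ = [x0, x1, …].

SEQ = [MISS, L1-HIT, L1-HIT, L1-HIT, MISS, VC-HIT, VC-HIT, MISS, MISS, L1-HIT, VC-HIT, VC-HIT, VC-HIT, L1-HIT, L1-HIT]

0: 0x170 (blk 23, set 3) → MISS  vc=[]
1: 0x173 (blk 23, set 3) → L1-HIT  vc=[]
2: 0x17c (blk 23, set 3) → L1-HIT  vc=[]
3: 0x173 (blk 23, set 3) → L1-HIT  vc=[]
4: 0x130 (blk 19, set 3) → MISS  vc=[23]
5: 0x176 (blk 23, set 3) → VC-HIT  vc=[19]
6: 0x137 (blk 19, set 3) → VC-HIT  vc=[23]
7: 0xe1 (blk 14, set 2) → MISS  vc=[23]
8: 0x1b7 (blk 27, set 3) → MISS  vc=[23, 19]
9: 0xe7 (blk 14, set 2) → L1-HIT  vc=[23, 19]
10: 0x134 (blk 19, set 3) → VC-HIT  vc=[23, 27]
11: 0x1b2 (blk 27, set 3) → VC-HIT  vc=[23, 19]
12: 0x13b (blk 19, set 3) → VC-HIT  vc=[23, 27]
13: 0x133 (blk 19, set 3) → L1-HIT  vc=[23, 27]
14: 0x13f (blk 19, set 3) → L1-HIT  vc=[23, 27]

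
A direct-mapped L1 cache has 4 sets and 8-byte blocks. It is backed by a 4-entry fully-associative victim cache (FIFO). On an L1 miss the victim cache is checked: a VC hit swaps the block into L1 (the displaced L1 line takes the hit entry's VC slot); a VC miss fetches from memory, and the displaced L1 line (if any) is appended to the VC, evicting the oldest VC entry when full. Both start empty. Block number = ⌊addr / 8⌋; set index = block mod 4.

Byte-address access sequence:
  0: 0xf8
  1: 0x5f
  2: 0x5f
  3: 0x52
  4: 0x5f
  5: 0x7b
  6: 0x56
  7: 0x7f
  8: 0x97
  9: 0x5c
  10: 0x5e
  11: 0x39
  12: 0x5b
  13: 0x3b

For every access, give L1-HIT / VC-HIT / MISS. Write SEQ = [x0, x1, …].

0: 0xf8 (blk 31, set 3) → MISS  vc=[]
1: 0x5f (blk 11, set 3) → MISS  vc=[31]
2: 0x5f (blk 11, set 3) → L1-HIT  vc=[31]
3: 0x52 (blk 10, set 2) → MISS  vc=[31]
4: 0x5f (blk 11, set 3) → L1-HIT  vc=[31]
5: 0x7b (blk 15, set 3) → MISS  vc=[31, 11]
6: 0x56 (blk 10, set 2) → L1-HIT  vc=[31, 11]
7: 0x7f (blk 15, set 3) → L1-HIT  vc=[31, 11]
8: 0x97 (blk 18, set 2) → MISS  vc=[31, 11, 10]
9: 0x5c (blk 11, set 3) → VC-HIT  vc=[31, 15, 10]
10: 0x5e (blk 11, set 3) → L1-HIT  vc=[31, 15, 10]
11: 0x39 (blk 7, set 3) → MISS  vc=[31, 15, 10, 11]
12: 0x5b (blk 11, set 3) → VC-HIT  vc=[31, 15, 10, 7]
13: 0x3b (blk 7, set 3) → VC-HIT  vc=[31, 15, 10, 11]

SEQ = [MISS, MISS, L1-HIT, MISS, L1-HIT, MISS, L1-HIT, L1-HIT, MISS, VC-HIT, L1-HIT, MISS, VC-HIT, VC-HIT]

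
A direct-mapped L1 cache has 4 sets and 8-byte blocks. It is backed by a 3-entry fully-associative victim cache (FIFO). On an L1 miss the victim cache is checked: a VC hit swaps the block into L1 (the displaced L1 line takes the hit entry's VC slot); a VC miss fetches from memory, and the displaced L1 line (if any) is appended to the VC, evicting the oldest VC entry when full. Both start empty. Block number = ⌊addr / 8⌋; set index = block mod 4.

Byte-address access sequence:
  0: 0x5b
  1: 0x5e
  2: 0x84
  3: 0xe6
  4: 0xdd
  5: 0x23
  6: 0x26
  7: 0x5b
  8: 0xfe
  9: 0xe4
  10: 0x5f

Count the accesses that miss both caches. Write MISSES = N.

MISSES = 6

  [0] addr=0x5b blk=11 s=3: MISS | VC []
  [1] addr=0x5e blk=11 s=3: L1-HIT | VC []
  [2] addr=0x84 blk=16 s=0: MISS | VC []
  [3] addr=0xe6 blk=28 s=0: MISS | VC [16]
  [4] addr=0xdd blk=27 s=3: MISS | VC [16, 11]
  [5] addr=0x23 blk=4 s=0: MISS | VC [16, 11, 28]
  [6] addr=0x26 blk=4 s=0: L1-HIT | VC [16, 11, 28]
  [7] addr=0x5b blk=11 s=3: VC-HIT | VC [16, 27, 28]
  [8] addr=0xfe blk=31 s=3: MISS | VC [27, 28, 11]
  [9] addr=0xe4 blk=28 s=0: VC-HIT | VC [27, 4, 11]
  [10] addr=0x5f blk=11 s=3: VC-HIT | VC [27, 4, 31]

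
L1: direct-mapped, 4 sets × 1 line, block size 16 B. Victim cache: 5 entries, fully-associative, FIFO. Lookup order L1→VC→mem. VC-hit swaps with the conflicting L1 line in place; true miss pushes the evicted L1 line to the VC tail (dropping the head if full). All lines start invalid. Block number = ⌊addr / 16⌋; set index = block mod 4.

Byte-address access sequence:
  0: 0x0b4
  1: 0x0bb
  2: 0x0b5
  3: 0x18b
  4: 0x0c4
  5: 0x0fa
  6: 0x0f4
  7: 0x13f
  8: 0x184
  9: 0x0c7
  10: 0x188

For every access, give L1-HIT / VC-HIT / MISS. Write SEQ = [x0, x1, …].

0: 0xb4 (blk 11, set 3) → MISS  vc=[]
1: 0xbb (blk 11, set 3) → L1-HIT  vc=[]
2: 0xb5 (blk 11, set 3) → L1-HIT  vc=[]
3: 0x18b (blk 24, set 0) → MISS  vc=[]
4: 0xc4 (blk 12, set 0) → MISS  vc=[24]
5: 0xfa (blk 15, set 3) → MISS  vc=[24, 11]
6: 0xf4 (blk 15, set 3) → L1-HIT  vc=[24, 11]
7: 0x13f (blk 19, set 3) → MISS  vc=[24, 11, 15]
8: 0x184 (blk 24, set 0) → VC-HIT  vc=[12, 11, 15]
9: 0xc7 (blk 12, set 0) → VC-HIT  vc=[24, 11, 15]
10: 0x188 (blk 24, set 0) → VC-HIT  vc=[12, 11, 15]

SEQ = [MISS, L1-HIT, L1-HIT, MISS, MISS, MISS, L1-HIT, MISS, VC-HIT, VC-HIT, VC-HIT]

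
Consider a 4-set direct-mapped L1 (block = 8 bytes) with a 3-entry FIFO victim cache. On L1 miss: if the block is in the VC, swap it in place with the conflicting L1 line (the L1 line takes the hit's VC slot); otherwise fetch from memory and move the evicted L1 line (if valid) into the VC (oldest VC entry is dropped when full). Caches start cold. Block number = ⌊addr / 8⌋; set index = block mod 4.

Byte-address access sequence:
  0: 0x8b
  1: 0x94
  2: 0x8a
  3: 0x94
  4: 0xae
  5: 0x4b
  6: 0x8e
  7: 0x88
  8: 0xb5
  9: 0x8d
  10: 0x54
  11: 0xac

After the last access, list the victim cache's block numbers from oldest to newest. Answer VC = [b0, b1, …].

VC = [17, 18, 22]

  [0] addr=0x8b blk=17 s=1: MISS | VC []
  [1] addr=0x94 blk=18 s=2: MISS | VC []
  [2] addr=0x8a blk=17 s=1: L1-HIT | VC []
  [3] addr=0x94 blk=18 s=2: L1-HIT | VC []
  [4] addr=0xae blk=21 s=1: MISS | VC [17]
  [5] addr=0x4b blk=9 s=1: MISS | VC [17, 21]
  [6] addr=0x8e blk=17 s=1: VC-HIT | VC [9, 21]
  [7] addr=0x88 blk=17 s=1: L1-HIT | VC [9, 21]
  [8] addr=0xb5 blk=22 s=2: MISS | VC [9, 21, 18]
  [9] addr=0x8d blk=17 s=1: L1-HIT | VC [9, 21, 18]
  [10] addr=0x54 blk=10 s=2: MISS | VC [21, 18, 22]
  [11] addr=0xac blk=21 s=1: VC-HIT | VC [17, 18, 22]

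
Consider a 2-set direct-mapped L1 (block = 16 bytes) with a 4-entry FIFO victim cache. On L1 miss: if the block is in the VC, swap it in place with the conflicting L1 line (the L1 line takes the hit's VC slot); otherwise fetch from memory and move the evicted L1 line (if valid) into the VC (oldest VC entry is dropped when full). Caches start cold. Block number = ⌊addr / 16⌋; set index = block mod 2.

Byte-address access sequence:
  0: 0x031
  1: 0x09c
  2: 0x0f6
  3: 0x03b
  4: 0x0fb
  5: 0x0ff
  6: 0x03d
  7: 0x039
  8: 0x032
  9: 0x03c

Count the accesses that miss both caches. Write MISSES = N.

MISSES = 3

#0 0x31→b3/s1 MISS; vc=[]
#1 0x9c→b9/s1 MISS; vc=[3]
#2 0xf6→b15/s1 MISS; vc=[3,9]
#3 0x3b→b3/s1 VC-HIT; vc=[15,9]
#4 0xfb→b15/s1 VC-HIT; vc=[3,9]
#5 0xff→b15/s1 L1-HIT; vc=[3,9]
#6 0x3d→b3/s1 VC-HIT; vc=[15,9]
#7 0x39→b3/s1 L1-HIT; vc=[15,9]
#8 0x32→b3/s1 L1-HIT; vc=[15,9]
#9 0x3c→b3/s1 L1-HIT; vc=[15,9]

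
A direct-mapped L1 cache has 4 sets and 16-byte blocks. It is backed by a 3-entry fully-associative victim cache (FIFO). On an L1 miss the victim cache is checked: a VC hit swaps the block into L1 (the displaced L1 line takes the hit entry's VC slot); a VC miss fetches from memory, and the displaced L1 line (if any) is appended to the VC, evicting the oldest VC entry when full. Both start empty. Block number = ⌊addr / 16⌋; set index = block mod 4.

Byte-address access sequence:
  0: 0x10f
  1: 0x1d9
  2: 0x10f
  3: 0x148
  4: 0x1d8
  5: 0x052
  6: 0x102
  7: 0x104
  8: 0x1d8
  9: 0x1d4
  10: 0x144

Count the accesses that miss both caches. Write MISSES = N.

  [0] addr=0x10f blk=16 s=0: MISS | VC []
  [1] addr=0x1d9 blk=29 s=1: MISS | VC []
  [2] addr=0x10f blk=16 s=0: L1-HIT | VC []
  [3] addr=0x148 blk=20 s=0: MISS | VC [16]
  [4] addr=0x1d8 blk=29 s=1: L1-HIT | VC [16]
  [5] addr=0x52 blk=5 s=1: MISS | VC [16, 29]
  [6] addr=0x102 blk=16 s=0: VC-HIT | VC [20, 29]
  [7] addr=0x104 blk=16 s=0: L1-HIT | VC [20, 29]
  [8] addr=0x1d8 blk=29 s=1: VC-HIT | VC [20, 5]
  [9] addr=0x1d4 blk=29 s=1: L1-HIT | VC [20, 5]
  [10] addr=0x144 blk=20 s=0: VC-HIT | VC [16, 5]

MISSES = 4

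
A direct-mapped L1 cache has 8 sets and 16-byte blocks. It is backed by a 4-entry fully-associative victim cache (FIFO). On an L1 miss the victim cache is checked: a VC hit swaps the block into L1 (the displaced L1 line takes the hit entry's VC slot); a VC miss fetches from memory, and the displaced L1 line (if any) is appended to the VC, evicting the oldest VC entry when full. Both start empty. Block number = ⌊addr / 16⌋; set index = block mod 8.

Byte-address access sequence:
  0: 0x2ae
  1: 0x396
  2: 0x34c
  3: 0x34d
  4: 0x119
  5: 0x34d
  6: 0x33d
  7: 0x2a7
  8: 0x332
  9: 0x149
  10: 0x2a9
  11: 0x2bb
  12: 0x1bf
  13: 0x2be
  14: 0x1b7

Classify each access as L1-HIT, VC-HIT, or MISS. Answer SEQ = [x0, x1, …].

SEQ = [MISS, MISS, MISS, L1-HIT, MISS, L1-HIT, MISS, L1-HIT, L1-HIT, MISS, L1-HIT, MISS, MISS, VC-HIT, VC-HIT]

0: 0x2ae (blk 42, set 2) → MISS  vc=[]
1: 0x396 (blk 57, set 1) → MISS  vc=[]
2: 0x34c (blk 52, set 4) → MISS  vc=[]
3: 0x34d (blk 52, set 4) → L1-HIT  vc=[]
4: 0x119 (blk 17, set 1) → MISS  vc=[57]
5: 0x34d (blk 52, set 4) → L1-HIT  vc=[57]
6: 0x33d (blk 51, set 3) → MISS  vc=[57]
7: 0x2a7 (blk 42, set 2) → L1-HIT  vc=[57]
8: 0x332 (blk 51, set 3) → L1-HIT  vc=[57]
9: 0x149 (blk 20, set 4) → MISS  vc=[57, 52]
10: 0x2a9 (blk 42, set 2) → L1-HIT  vc=[57, 52]
11: 0x2bb (blk 43, set 3) → MISS  vc=[57, 52, 51]
12: 0x1bf (blk 27, set 3) → MISS  vc=[57, 52, 51, 43]
13: 0x2be (blk 43, set 3) → VC-HIT  vc=[57, 52, 51, 27]
14: 0x1b7 (blk 27, set 3) → VC-HIT  vc=[57, 52, 51, 43]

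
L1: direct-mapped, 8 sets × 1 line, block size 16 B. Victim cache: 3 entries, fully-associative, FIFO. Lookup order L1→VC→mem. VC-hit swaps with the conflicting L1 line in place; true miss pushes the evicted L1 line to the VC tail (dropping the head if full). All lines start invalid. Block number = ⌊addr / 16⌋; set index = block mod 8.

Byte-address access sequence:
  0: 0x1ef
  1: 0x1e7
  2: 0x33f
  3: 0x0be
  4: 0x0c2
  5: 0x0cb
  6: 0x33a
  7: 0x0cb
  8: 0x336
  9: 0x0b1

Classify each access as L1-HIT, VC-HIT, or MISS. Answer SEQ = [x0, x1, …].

SEQ = [MISS, L1-HIT, MISS, MISS, MISS, L1-HIT, VC-HIT, L1-HIT, L1-HIT, VC-HIT]

0: 0x1ef (blk 30, set 6) → MISS  vc=[]
1: 0x1e7 (blk 30, set 6) → L1-HIT  vc=[]
2: 0x33f (blk 51, set 3) → MISS  vc=[]
3: 0xbe (blk 11, set 3) → MISS  vc=[51]
4: 0xc2 (blk 12, set 4) → MISS  vc=[51]
5: 0xcb (blk 12, set 4) → L1-HIT  vc=[51]
6: 0x33a (blk 51, set 3) → VC-HIT  vc=[11]
7: 0xcb (blk 12, set 4) → L1-HIT  vc=[11]
8: 0x336 (blk 51, set 3) → L1-HIT  vc=[11]
9: 0xb1 (blk 11, set 3) → VC-HIT  vc=[51]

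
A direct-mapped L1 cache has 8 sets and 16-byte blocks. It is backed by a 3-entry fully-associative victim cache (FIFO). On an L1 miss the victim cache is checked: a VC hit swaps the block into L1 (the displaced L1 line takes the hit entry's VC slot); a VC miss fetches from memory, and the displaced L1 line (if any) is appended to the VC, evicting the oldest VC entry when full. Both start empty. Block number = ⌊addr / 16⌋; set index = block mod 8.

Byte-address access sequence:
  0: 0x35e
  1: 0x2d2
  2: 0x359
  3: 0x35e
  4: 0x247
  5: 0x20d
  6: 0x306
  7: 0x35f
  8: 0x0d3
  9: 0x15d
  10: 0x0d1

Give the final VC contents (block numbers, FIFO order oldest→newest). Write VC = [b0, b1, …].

VC = [32, 53, 21]

0: 0x35e (blk 53, set 5) → MISS  vc=[]
1: 0x2d2 (blk 45, set 5) → MISS  vc=[53]
2: 0x359 (blk 53, set 5) → VC-HIT  vc=[45]
3: 0x35e (blk 53, set 5) → L1-HIT  vc=[45]
4: 0x247 (blk 36, set 4) → MISS  vc=[45]
5: 0x20d (blk 32, set 0) → MISS  vc=[45]
6: 0x306 (blk 48, set 0) → MISS  vc=[45, 32]
7: 0x35f (blk 53, set 5) → L1-HIT  vc=[45, 32]
8: 0xd3 (blk 13, set 5) → MISS  vc=[45, 32, 53]
9: 0x15d (blk 21, set 5) → MISS  vc=[32, 53, 13]
10: 0xd1 (blk 13, set 5) → VC-HIT  vc=[32, 53, 21]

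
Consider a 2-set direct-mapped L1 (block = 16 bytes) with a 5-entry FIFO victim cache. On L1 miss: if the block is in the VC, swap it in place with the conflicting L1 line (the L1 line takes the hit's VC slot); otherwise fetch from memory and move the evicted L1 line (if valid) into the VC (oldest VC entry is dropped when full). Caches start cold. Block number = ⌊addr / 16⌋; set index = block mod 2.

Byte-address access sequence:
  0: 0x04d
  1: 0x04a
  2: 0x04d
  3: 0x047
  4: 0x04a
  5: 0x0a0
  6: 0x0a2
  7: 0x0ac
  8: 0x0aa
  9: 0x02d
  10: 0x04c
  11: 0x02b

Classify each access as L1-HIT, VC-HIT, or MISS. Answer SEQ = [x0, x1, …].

#0 0x4d→b4/s0 MISS; vc=[]
#1 0x4a→b4/s0 L1-HIT; vc=[]
#2 0x4d→b4/s0 L1-HIT; vc=[]
#3 0x47→b4/s0 L1-HIT; vc=[]
#4 0x4a→b4/s0 L1-HIT; vc=[]
#5 0xa0→b10/s0 MISS; vc=[4]
#6 0xa2→b10/s0 L1-HIT; vc=[4]
#7 0xac→b10/s0 L1-HIT; vc=[4]
#8 0xaa→b10/s0 L1-HIT; vc=[4]
#9 0x2d→b2/s0 MISS; vc=[4,10]
#10 0x4c→b4/s0 VC-HIT; vc=[2,10]
#11 0x2b→b2/s0 VC-HIT; vc=[4,10]

SEQ = [MISS, L1-HIT, L1-HIT, L1-HIT, L1-HIT, MISS, L1-HIT, L1-HIT, L1-HIT, MISS, VC-HIT, VC-HIT]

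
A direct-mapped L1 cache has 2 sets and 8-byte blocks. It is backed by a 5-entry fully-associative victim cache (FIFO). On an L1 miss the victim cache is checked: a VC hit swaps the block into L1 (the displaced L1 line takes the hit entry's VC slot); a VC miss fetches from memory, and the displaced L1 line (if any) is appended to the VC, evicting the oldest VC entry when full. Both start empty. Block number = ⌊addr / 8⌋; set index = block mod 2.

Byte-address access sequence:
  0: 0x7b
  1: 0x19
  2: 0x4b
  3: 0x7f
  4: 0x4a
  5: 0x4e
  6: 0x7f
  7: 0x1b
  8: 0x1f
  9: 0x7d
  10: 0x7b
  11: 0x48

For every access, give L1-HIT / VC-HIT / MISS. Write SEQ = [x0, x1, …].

  [0] addr=0x7b blk=15 s=1: MISS | VC []
  [1] addr=0x19 blk=3 s=1: MISS | VC [15]
  [2] addr=0x4b blk=9 s=1: MISS | VC [15, 3]
  [3] addr=0x7f blk=15 s=1: VC-HIT | VC [9, 3]
  [4] addr=0x4a blk=9 s=1: VC-HIT | VC [15, 3]
  [5] addr=0x4e blk=9 s=1: L1-HIT | VC [15, 3]
  [6] addr=0x7f blk=15 s=1: VC-HIT | VC [9, 3]
  [7] addr=0x1b blk=3 s=1: VC-HIT | VC [9, 15]
  [8] addr=0x1f blk=3 s=1: L1-HIT | VC [9, 15]
  [9] addr=0x7d blk=15 s=1: VC-HIT | VC [9, 3]
  [10] addr=0x7b blk=15 s=1: L1-HIT | VC [9, 3]
  [11] addr=0x48 blk=9 s=1: VC-HIT | VC [15, 3]

SEQ = [MISS, MISS, MISS, VC-HIT, VC-HIT, L1-HIT, VC-HIT, VC-HIT, L1-HIT, VC-HIT, L1-HIT, VC-HIT]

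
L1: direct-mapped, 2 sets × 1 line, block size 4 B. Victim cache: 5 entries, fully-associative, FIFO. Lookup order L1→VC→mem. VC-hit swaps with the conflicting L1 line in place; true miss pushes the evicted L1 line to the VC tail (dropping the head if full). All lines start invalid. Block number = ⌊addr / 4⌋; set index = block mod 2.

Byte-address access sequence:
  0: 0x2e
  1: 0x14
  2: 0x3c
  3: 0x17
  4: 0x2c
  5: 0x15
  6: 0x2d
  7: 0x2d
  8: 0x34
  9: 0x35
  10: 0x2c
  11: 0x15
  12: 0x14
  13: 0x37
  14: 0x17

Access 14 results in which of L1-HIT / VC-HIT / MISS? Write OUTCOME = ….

0: 0x2e (blk 11, set 1) → MISS  vc=[]
1: 0x14 (blk 5, set 1) → MISS  vc=[11]
2: 0x3c (blk 15, set 1) → MISS  vc=[11, 5]
3: 0x17 (blk 5, set 1) → VC-HIT  vc=[11, 15]
4: 0x2c (blk 11, set 1) → VC-HIT  vc=[5, 15]
5: 0x15 (blk 5, set 1) → VC-HIT  vc=[11, 15]
6: 0x2d (blk 11, set 1) → VC-HIT  vc=[5, 15]
7: 0x2d (blk 11, set 1) → L1-HIT  vc=[5, 15]
8: 0x34 (blk 13, set 1) → MISS  vc=[5, 15, 11]
9: 0x35 (blk 13, set 1) → L1-HIT  vc=[5, 15, 11]
10: 0x2c (blk 11, set 1) → VC-HIT  vc=[5, 15, 13]
11: 0x15 (blk 5, set 1) → VC-HIT  vc=[11, 15, 13]
12: 0x14 (blk 5, set 1) → L1-HIT  vc=[11, 15, 13]
13: 0x37 (blk 13, set 1) → VC-HIT  vc=[11, 15, 5]
14: 0x17 (blk 5, set 1) → VC-HIT  vc=[11, 15, 13]

OUTCOME = VC-HIT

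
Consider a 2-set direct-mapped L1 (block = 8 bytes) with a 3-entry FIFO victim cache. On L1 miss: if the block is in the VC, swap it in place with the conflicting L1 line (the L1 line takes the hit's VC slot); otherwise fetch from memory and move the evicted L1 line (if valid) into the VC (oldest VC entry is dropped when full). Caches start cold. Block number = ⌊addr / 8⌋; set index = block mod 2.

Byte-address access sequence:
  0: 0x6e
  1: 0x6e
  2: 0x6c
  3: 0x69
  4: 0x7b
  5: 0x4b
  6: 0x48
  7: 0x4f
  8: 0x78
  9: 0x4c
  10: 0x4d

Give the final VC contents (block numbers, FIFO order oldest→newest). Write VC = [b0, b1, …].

  [0] addr=0x6e blk=13 s=1: MISS | VC []
  [1] addr=0x6e blk=13 s=1: L1-HIT | VC []
  [2] addr=0x6c blk=13 s=1: L1-HIT | VC []
  [3] addr=0x69 blk=13 s=1: L1-HIT | VC []
  [4] addr=0x7b blk=15 s=1: MISS | VC [13]
  [5] addr=0x4b blk=9 s=1: MISS | VC [13, 15]
  [6] addr=0x48 blk=9 s=1: L1-HIT | VC [13, 15]
  [7] addr=0x4f blk=9 s=1: L1-HIT | VC [13, 15]
  [8] addr=0x78 blk=15 s=1: VC-HIT | VC [13, 9]
  [9] addr=0x4c blk=9 s=1: VC-HIT | VC [13, 15]
  [10] addr=0x4d blk=9 s=1: L1-HIT | VC [13, 15]

VC = [13, 15]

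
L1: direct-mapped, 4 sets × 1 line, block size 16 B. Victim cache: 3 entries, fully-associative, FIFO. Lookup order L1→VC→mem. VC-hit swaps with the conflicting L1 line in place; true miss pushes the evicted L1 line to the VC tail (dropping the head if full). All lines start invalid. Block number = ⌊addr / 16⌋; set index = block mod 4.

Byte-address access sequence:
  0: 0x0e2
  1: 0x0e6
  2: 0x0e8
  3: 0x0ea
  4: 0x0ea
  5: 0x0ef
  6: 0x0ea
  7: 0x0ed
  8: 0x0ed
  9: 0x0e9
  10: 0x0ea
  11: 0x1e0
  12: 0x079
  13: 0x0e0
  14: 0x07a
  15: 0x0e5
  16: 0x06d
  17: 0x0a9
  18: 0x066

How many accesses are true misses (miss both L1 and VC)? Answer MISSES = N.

MISSES = 5

#0 0xe2→b14/s2 MISS; vc=[]
#1 0xe6→b14/s2 L1-HIT; vc=[]
#2 0xe8→b14/s2 L1-HIT; vc=[]
#3 0xea→b14/s2 L1-HIT; vc=[]
#4 0xea→b14/s2 L1-HIT; vc=[]
#5 0xef→b14/s2 L1-HIT; vc=[]
#6 0xea→b14/s2 L1-HIT; vc=[]
#7 0xed→b14/s2 L1-HIT; vc=[]
#8 0xed→b14/s2 L1-HIT; vc=[]
#9 0xe9→b14/s2 L1-HIT; vc=[]
#10 0xea→b14/s2 L1-HIT; vc=[]
#11 0x1e0→b30/s2 MISS; vc=[14]
#12 0x79→b7/s3 MISS; vc=[14]
#13 0xe0→b14/s2 VC-HIT; vc=[30]
#14 0x7a→b7/s3 L1-HIT; vc=[30]
#15 0xe5→b14/s2 L1-HIT; vc=[30]
#16 0x6d→b6/s2 MISS; vc=[30,14]
#17 0xa9→b10/s2 MISS; vc=[30,14,6]
#18 0x66→b6/s2 VC-HIT; vc=[30,14,10]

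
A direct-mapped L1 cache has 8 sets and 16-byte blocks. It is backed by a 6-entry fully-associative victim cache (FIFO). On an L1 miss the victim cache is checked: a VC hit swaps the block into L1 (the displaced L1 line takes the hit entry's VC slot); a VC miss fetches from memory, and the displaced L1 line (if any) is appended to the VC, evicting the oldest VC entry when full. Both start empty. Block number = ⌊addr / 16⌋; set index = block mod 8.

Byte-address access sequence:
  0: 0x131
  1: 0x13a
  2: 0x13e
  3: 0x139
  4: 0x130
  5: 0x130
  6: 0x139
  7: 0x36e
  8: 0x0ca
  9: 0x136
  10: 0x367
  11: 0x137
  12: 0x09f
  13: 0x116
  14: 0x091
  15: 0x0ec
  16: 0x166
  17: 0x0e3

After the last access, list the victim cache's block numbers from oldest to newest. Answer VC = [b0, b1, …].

  [0] addr=0x131 blk=19 s=3: MISS | VC []
  [1] addr=0x13a blk=19 s=3: L1-HIT | VC []
  [2] addr=0x13e blk=19 s=3: L1-HIT | VC []
  [3] addr=0x139 blk=19 s=3: L1-HIT | VC []
  [4] addr=0x130 blk=19 s=3: L1-HIT | VC []
  [5] addr=0x130 blk=19 s=3: L1-HIT | VC []
  [6] addr=0x139 blk=19 s=3: L1-HIT | VC []
  [7] addr=0x36e blk=54 s=6: MISS | VC []
  [8] addr=0xca blk=12 s=4: MISS | VC []
  [9] addr=0x136 blk=19 s=3: L1-HIT | VC []
  [10] addr=0x367 blk=54 s=6: L1-HIT | VC []
  [11] addr=0x137 blk=19 s=3: L1-HIT | VC []
  [12] addr=0x9f blk=9 s=1: MISS | VC []
  [13] addr=0x116 blk=17 s=1: MISS | VC [9]
  [14] addr=0x91 blk=9 s=1: VC-HIT | VC [17]
  [15] addr=0xec blk=14 s=6: MISS | VC [17, 54]
  [16] addr=0x166 blk=22 s=6: MISS | VC [17, 54, 14]
  [17] addr=0xe3 blk=14 s=6: VC-HIT | VC [17, 54, 22]

VC = [17, 54, 22]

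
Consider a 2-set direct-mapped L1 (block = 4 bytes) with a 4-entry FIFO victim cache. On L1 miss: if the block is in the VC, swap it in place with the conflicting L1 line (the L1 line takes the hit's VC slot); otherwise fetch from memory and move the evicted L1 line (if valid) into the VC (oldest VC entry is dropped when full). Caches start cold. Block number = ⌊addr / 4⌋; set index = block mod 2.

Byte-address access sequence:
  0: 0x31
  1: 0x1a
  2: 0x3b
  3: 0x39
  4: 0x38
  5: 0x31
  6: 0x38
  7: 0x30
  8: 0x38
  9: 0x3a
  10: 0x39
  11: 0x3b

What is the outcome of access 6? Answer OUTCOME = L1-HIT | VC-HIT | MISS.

OUTCOME = VC-HIT

0: 0x31 (blk 12, set 0) → MISS  vc=[]
1: 0x1a (blk 6, set 0) → MISS  vc=[12]
2: 0x3b (blk 14, set 0) → MISS  vc=[12, 6]
3: 0x39 (blk 14, set 0) → L1-HIT  vc=[12, 6]
4: 0x38 (blk 14, set 0) → L1-HIT  vc=[12, 6]
5: 0x31 (blk 12, set 0) → VC-HIT  vc=[14, 6]
6: 0x38 (blk 14, set 0) → VC-HIT  vc=[12, 6]
7: 0x30 (blk 12, set 0) → VC-HIT  vc=[14, 6]
8: 0x38 (blk 14, set 0) → VC-HIT  vc=[12, 6]
9: 0x3a (blk 14, set 0) → L1-HIT  vc=[12, 6]
10: 0x39 (blk 14, set 0) → L1-HIT  vc=[12, 6]
11: 0x3b (blk 14, set 0) → L1-HIT  vc=[12, 6]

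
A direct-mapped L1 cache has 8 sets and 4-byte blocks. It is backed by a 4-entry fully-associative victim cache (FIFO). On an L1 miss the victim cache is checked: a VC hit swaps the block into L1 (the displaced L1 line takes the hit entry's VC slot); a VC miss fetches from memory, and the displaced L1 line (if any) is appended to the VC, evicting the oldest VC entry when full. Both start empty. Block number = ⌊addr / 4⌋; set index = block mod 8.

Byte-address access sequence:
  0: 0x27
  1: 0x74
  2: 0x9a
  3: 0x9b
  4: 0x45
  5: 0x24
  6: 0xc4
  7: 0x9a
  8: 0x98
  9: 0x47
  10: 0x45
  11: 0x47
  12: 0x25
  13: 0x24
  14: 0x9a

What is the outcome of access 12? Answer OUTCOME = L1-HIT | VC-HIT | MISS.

  [0] addr=0x27 blk=9 s=1: MISS | VC []
  [1] addr=0x74 blk=29 s=5: MISS | VC []
  [2] addr=0x9a blk=38 s=6: MISS | VC []
  [3] addr=0x9b blk=38 s=6: L1-HIT | VC []
  [4] addr=0x45 blk=17 s=1: MISS | VC [9]
  [5] addr=0x24 blk=9 s=1: VC-HIT | VC [17]
  [6] addr=0xc4 blk=49 s=1: MISS | VC [17, 9]
  [7] addr=0x9a blk=38 s=6: L1-HIT | VC [17, 9]
  [8] addr=0x98 blk=38 s=6: L1-HIT | VC [17, 9]
  [9] addr=0x47 blk=17 s=1: VC-HIT | VC [49, 9]
  [10] addr=0x45 blk=17 s=1: L1-HIT | VC [49, 9]
  [11] addr=0x47 blk=17 s=1: L1-HIT | VC [49, 9]
  [12] addr=0x25 blk=9 s=1: VC-HIT | VC [49, 17]
  [13] addr=0x24 blk=9 s=1: L1-HIT | VC [49, 17]
  [14] addr=0x9a blk=38 s=6: L1-HIT | VC [49, 17]

OUTCOME = VC-HIT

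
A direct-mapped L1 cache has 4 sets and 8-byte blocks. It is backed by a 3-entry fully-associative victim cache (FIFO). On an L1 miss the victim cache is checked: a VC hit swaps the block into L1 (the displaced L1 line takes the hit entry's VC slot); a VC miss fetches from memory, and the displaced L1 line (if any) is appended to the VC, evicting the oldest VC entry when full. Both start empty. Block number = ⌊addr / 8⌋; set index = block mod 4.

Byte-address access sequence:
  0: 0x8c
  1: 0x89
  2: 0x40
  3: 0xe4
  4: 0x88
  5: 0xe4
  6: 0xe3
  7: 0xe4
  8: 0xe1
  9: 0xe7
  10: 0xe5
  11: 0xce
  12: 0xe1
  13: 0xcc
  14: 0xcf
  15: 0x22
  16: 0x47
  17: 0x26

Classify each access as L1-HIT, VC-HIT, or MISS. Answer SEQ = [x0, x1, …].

SEQ = [MISS, L1-HIT, MISS, MISS, L1-HIT, L1-HIT, L1-HIT, L1-HIT, L1-HIT, L1-HIT, L1-HIT, MISS, L1-HIT, L1-HIT, L1-HIT, MISS, VC-HIT, VC-HIT]

0: 0x8c (blk 17, set 1) → MISS  vc=[]
1: 0x89 (blk 17, set 1) → L1-HIT  vc=[]
2: 0x40 (blk 8, set 0) → MISS  vc=[]
3: 0xe4 (blk 28, set 0) → MISS  vc=[8]
4: 0x88 (blk 17, set 1) → L1-HIT  vc=[8]
5: 0xe4 (blk 28, set 0) → L1-HIT  vc=[8]
6: 0xe3 (blk 28, set 0) → L1-HIT  vc=[8]
7: 0xe4 (blk 28, set 0) → L1-HIT  vc=[8]
8: 0xe1 (blk 28, set 0) → L1-HIT  vc=[8]
9: 0xe7 (blk 28, set 0) → L1-HIT  vc=[8]
10: 0xe5 (blk 28, set 0) → L1-HIT  vc=[8]
11: 0xce (blk 25, set 1) → MISS  vc=[8, 17]
12: 0xe1 (blk 28, set 0) → L1-HIT  vc=[8, 17]
13: 0xcc (blk 25, set 1) → L1-HIT  vc=[8, 17]
14: 0xcf (blk 25, set 1) → L1-HIT  vc=[8, 17]
15: 0x22 (blk 4, set 0) → MISS  vc=[8, 17, 28]
16: 0x47 (blk 8, set 0) → VC-HIT  vc=[4, 17, 28]
17: 0x26 (blk 4, set 0) → VC-HIT  vc=[8, 17, 28]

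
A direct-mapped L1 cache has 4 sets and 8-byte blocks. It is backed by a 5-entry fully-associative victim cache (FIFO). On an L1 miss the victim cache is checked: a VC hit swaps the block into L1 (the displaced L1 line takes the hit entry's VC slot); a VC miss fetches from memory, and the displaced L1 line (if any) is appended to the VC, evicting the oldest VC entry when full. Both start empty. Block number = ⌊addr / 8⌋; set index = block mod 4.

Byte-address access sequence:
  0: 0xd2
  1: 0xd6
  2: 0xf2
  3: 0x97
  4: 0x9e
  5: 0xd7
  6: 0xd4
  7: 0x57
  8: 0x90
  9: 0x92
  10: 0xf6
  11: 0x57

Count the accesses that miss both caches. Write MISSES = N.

0: 0xd2 (blk 26, set 2) → MISS  vc=[]
1: 0xd6 (blk 26, set 2) → L1-HIT  vc=[]
2: 0xf2 (blk 30, set 2) → MISS  vc=[26]
3: 0x97 (blk 18, set 2) → MISS  vc=[26, 30]
4: 0x9e (blk 19, set 3) → MISS  vc=[26, 30]
5: 0xd7 (blk 26, set 2) → VC-HIT  vc=[18, 30]
6: 0xd4 (blk 26, set 2) → L1-HIT  vc=[18, 30]
7: 0x57 (blk 10, set 2) → MISS  vc=[18, 30, 26]
8: 0x90 (blk 18, set 2) → VC-HIT  vc=[10, 30, 26]
9: 0x92 (blk 18, set 2) → L1-HIT  vc=[10, 30, 26]
10: 0xf6 (blk 30, set 2) → VC-HIT  vc=[10, 18, 26]
11: 0x57 (blk 10, set 2) → VC-HIT  vc=[30, 18, 26]

MISSES = 5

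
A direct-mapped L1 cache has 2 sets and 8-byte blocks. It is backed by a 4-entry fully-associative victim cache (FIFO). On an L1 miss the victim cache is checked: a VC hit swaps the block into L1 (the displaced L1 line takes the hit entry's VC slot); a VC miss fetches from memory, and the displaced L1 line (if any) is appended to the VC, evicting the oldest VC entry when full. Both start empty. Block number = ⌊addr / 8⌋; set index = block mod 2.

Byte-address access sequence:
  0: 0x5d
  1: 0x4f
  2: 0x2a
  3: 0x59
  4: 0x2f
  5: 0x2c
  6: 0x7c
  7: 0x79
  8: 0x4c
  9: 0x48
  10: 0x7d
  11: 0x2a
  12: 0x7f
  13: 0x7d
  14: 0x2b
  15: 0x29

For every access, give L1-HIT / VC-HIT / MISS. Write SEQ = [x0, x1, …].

0: 0x5d (blk 11, set 1) → MISS  vc=[]
1: 0x4f (blk 9, set 1) → MISS  vc=[11]
2: 0x2a (blk 5, set 1) → MISS  vc=[11, 9]
3: 0x59 (blk 11, set 1) → VC-HIT  vc=[5, 9]
4: 0x2f (blk 5, set 1) → VC-HIT  vc=[11, 9]
5: 0x2c (blk 5, set 1) → L1-HIT  vc=[11, 9]
6: 0x7c (blk 15, set 1) → MISS  vc=[11, 9, 5]
7: 0x79 (blk 15, set 1) → L1-HIT  vc=[11, 9, 5]
8: 0x4c (blk 9, set 1) → VC-HIT  vc=[11, 15, 5]
9: 0x48 (blk 9, set 1) → L1-HIT  vc=[11, 15, 5]
10: 0x7d (blk 15, set 1) → VC-HIT  vc=[11, 9, 5]
11: 0x2a (blk 5, set 1) → VC-HIT  vc=[11, 9, 15]
12: 0x7f (blk 15, set 1) → VC-HIT  vc=[11, 9, 5]
13: 0x7d (blk 15, set 1) → L1-HIT  vc=[11, 9, 5]
14: 0x2b (blk 5, set 1) → VC-HIT  vc=[11, 9, 15]
15: 0x29 (blk 5, set 1) → L1-HIT  vc=[11, 9, 15]

SEQ = [MISS, MISS, MISS, VC-HIT, VC-HIT, L1-HIT, MISS, L1-HIT, VC-HIT, L1-HIT, VC-HIT, VC-HIT, VC-HIT, L1-HIT, VC-HIT, L1-HIT]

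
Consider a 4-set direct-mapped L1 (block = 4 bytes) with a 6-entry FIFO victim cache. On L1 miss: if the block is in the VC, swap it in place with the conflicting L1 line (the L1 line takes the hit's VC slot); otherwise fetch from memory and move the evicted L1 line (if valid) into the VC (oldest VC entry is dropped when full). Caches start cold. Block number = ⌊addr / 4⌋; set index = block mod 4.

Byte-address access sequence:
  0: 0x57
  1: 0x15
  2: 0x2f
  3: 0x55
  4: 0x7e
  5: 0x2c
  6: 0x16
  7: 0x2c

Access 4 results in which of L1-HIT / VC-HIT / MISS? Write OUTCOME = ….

  [0] addr=0x57 blk=21 s=1: MISS | VC []
  [1] addr=0x15 blk=5 s=1: MISS | VC [21]
  [2] addr=0x2f blk=11 s=3: MISS | VC [21]
  [3] addr=0x55 blk=21 s=1: VC-HIT | VC [5]
  [4] addr=0x7e blk=31 s=3: MISS | VC [5, 11]
  [5] addr=0x2c blk=11 s=3: VC-HIT | VC [5, 31]
  [6] addr=0x16 blk=5 s=1: VC-HIT | VC [21, 31]
  [7] addr=0x2c blk=11 s=3: L1-HIT | VC [21, 31]

OUTCOME = MISS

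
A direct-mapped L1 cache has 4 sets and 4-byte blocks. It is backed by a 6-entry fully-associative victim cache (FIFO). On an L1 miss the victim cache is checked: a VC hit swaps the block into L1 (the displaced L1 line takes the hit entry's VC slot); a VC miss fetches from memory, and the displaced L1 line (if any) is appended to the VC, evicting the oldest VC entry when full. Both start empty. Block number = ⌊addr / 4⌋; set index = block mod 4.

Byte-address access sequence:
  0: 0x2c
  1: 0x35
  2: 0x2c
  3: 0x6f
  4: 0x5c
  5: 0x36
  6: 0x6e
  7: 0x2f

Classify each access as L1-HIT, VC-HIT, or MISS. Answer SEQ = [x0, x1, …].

SEQ = [MISS, MISS, L1-HIT, MISS, MISS, L1-HIT, VC-HIT, VC-HIT]

  [0] addr=0x2c blk=11 s=3: MISS | VC []
  [1] addr=0x35 blk=13 s=1: MISS | VC []
  [2] addr=0x2c blk=11 s=3: L1-HIT | VC []
  [3] addr=0x6f blk=27 s=3: MISS | VC [11]
  [4] addr=0x5c blk=23 s=3: MISS | VC [11, 27]
  [5] addr=0x36 blk=13 s=1: L1-HIT | VC [11, 27]
  [6] addr=0x6e blk=27 s=3: VC-HIT | VC [11, 23]
  [7] addr=0x2f blk=11 s=3: VC-HIT | VC [27, 23]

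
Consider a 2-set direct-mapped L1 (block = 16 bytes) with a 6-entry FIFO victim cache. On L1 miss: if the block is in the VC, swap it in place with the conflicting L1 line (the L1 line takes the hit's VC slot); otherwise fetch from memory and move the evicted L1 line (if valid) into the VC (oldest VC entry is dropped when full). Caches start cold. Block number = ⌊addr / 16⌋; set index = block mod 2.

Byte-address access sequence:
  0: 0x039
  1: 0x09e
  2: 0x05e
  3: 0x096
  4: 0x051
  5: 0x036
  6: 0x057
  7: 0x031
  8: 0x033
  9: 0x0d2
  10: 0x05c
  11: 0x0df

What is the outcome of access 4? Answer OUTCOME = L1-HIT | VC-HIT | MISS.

OUTCOME = VC-HIT

0: 0x39 (blk 3, set 1) → MISS  vc=[]
1: 0x9e (blk 9, set 1) → MISS  vc=[3]
2: 0x5e (blk 5, set 1) → MISS  vc=[3, 9]
3: 0x96 (blk 9, set 1) → VC-HIT  vc=[3, 5]
4: 0x51 (blk 5, set 1) → VC-HIT  vc=[3, 9]
5: 0x36 (blk 3, set 1) → VC-HIT  vc=[5, 9]
6: 0x57 (blk 5, set 1) → VC-HIT  vc=[3, 9]
7: 0x31 (blk 3, set 1) → VC-HIT  vc=[5, 9]
8: 0x33 (blk 3, set 1) → L1-HIT  vc=[5, 9]
9: 0xd2 (blk 13, set 1) → MISS  vc=[5, 9, 3]
10: 0x5c (blk 5, set 1) → VC-HIT  vc=[13, 9, 3]
11: 0xdf (blk 13, set 1) → VC-HIT  vc=[5, 9, 3]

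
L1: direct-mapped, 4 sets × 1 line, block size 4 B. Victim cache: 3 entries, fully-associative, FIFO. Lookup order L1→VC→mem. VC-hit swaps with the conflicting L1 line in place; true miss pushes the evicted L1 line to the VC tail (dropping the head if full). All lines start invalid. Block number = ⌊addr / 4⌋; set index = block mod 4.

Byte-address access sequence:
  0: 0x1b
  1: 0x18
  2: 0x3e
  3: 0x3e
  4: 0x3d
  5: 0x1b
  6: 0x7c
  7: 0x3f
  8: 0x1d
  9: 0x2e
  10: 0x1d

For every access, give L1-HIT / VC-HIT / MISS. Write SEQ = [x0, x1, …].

SEQ = [MISS, L1-HIT, MISS, L1-HIT, L1-HIT, L1-HIT, MISS, VC-HIT, MISS, MISS, VC-HIT]

0: 0x1b (blk 6, set 2) → MISS  vc=[]
1: 0x18 (blk 6, set 2) → L1-HIT  vc=[]
2: 0x3e (blk 15, set 3) → MISS  vc=[]
3: 0x3e (blk 15, set 3) → L1-HIT  vc=[]
4: 0x3d (blk 15, set 3) → L1-HIT  vc=[]
5: 0x1b (blk 6, set 2) → L1-HIT  vc=[]
6: 0x7c (blk 31, set 3) → MISS  vc=[15]
7: 0x3f (blk 15, set 3) → VC-HIT  vc=[31]
8: 0x1d (blk 7, set 3) → MISS  vc=[31, 15]
9: 0x2e (blk 11, set 3) → MISS  vc=[31, 15, 7]
10: 0x1d (blk 7, set 3) → VC-HIT  vc=[31, 15, 11]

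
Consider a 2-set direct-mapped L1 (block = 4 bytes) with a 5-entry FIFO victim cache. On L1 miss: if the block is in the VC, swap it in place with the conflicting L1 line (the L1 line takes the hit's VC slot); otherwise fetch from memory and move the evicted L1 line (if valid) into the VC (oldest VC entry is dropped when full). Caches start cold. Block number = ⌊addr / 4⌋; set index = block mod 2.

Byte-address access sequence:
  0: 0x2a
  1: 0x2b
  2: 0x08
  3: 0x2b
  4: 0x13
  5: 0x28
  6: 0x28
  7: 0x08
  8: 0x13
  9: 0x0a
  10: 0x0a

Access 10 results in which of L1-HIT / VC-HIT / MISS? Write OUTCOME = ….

#0 0x2a→b10/s0 MISS; vc=[]
#1 0x2b→b10/s0 L1-HIT; vc=[]
#2 0x8→b2/s0 MISS; vc=[10]
#3 0x2b→b10/s0 VC-HIT; vc=[2]
#4 0x13→b4/s0 MISS; vc=[2,10]
#5 0x28→b10/s0 VC-HIT; vc=[2,4]
#6 0x28→b10/s0 L1-HIT; vc=[2,4]
#7 0x8→b2/s0 VC-HIT; vc=[10,4]
#8 0x13→b4/s0 VC-HIT; vc=[10,2]
#9 0xa→b2/s0 VC-HIT; vc=[10,4]
#10 0xa→b2/s0 L1-HIT; vc=[10,4]

OUTCOME = L1-HIT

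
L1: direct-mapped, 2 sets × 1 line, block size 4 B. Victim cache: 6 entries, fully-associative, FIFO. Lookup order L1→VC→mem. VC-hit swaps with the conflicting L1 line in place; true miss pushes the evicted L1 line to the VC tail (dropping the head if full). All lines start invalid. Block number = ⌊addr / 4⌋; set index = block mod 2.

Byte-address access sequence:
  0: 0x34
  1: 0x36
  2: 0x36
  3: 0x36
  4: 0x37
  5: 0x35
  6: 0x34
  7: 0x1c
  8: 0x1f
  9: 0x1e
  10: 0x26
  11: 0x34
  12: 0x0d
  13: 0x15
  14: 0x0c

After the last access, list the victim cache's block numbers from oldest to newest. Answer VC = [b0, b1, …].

0: 0x34 (blk 13, set 1) → MISS  vc=[]
1: 0x36 (blk 13, set 1) → L1-HIT  vc=[]
2: 0x36 (blk 13, set 1) → L1-HIT  vc=[]
3: 0x36 (blk 13, set 1) → L1-HIT  vc=[]
4: 0x37 (blk 13, set 1) → L1-HIT  vc=[]
5: 0x35 (blk 13, set 1) → L1-HIT  vc=[]
6: 0x34 (blk 13, set 1) → L1-HIT  vc=[]
7: 0x1c (blk 7, set 1) → MISS  vc=[13]
8: 0x1f (blk 7, set 1) → L1-HIT  vc=[13]
9: 0x1e (blk 7, set 1) → L1-HIT  vc=[13]
10: 0x26 (blk 9, set 1) → MISS  vc=[13, 7]
11: 0x34 (blk 13, set 1) → VC-HIT  vc=[9, 7]
12: 0xd (blk 3, set 1) → MISS  vc=[9, 7, 13]
13: 0x15 (blk 5, set 1) → MISS  vc=[9, 7, 13, 3]
14: 0xc (blk 3, set 1) → VC-HIT  vc=[9, 7, 13, 5]

VC = [9, 7, 13, 5]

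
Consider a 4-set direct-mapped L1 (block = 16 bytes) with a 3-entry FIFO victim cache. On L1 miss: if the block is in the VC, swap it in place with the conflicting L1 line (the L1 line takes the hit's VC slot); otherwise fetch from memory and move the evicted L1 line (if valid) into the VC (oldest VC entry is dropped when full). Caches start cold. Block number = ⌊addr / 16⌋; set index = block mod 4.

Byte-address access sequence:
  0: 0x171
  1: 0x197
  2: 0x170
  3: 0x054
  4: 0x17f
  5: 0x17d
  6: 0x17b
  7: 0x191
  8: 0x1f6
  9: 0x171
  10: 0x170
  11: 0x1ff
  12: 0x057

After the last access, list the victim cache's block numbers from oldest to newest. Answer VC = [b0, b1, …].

VC = [25, 23]

#0 0x171→b23/s3 MISS; vc=[]
#1 0x197→b25/s1 MISS; vc=[]
#2 0x170→b23/s3 L1-HIT; vc=[]
#3 0x54→b5/s1 MISS; vc=[25]
#4 0x17f→b23/s3 L1-HIT; vc=[25]
#5 0x17d→b23/s3 L1-HIT; vc=[25]
#6 0x17b→b23/s3 L1-HIT; vc=[25]
#7 0x191→b25/s1 VC-HIT; vc=[5]
#8 0x1f6→b31/s3 MISS; vc=[5,23]
#9 0x171→b23/s3 VC-HIT; vc=[5,31]
#10 0x170→b23/s3 L1-HIT; vc=[5,31]
#11 0x1ff→b31/s3 VC-HIT; vc=[5,23]
#12 0x57→b5/s1 VC-HIT; vc=[25,23]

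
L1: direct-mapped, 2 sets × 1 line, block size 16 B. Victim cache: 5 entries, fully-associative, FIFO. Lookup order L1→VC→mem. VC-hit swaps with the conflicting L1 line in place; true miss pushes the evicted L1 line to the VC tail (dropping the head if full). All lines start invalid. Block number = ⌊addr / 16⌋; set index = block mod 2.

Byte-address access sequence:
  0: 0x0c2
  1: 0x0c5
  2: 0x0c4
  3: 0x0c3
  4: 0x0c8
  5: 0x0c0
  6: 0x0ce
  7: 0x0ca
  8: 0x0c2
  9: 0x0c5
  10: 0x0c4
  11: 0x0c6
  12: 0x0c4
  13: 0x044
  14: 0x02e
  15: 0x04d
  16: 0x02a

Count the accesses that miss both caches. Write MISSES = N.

#0 0xc2→b12/s0 MISS; vc=[]
#1 0xc5→b12/s0 L1-HIT; vc=[]
#2 0xc4→b12/s0 L1-HIT; vc=[]
#3 0xc3→b12/s0 L1-HIT; vc=[]
#4 0xc8→b12/s0 L1-HIT; vc=[]
#5 0xc0→b12/s0 L1-HIT; vc=[]
#6 0xce→b12/s0 L1-HIT; vc=[]
#7 0xca→b12/s0 L1-HIT; vc=[]
#8 0xc2→b12/s0 L1-HIT; vc=[]
#9 0xc5→b12/s0 L1-HIT; vc=[]
#10 0xc4→b12/s0 L1-HIT; vc=[]
#11 0xc6→b12/s0 L1-HIT; vc=[]
#12 0xc4→b12/s0 L1-HIT; vc=[]
#13 0x44→b4/s0 MISS; vc=[12]
#14 0x2e→b2/s0 MISS; vc=[12,4]
#15 0x4d→b4/s0 VC-HIT; vc=[12,2]
#16 0x2a→b2/s0 VC-HIT; vc=[12,4]

MISSES = 3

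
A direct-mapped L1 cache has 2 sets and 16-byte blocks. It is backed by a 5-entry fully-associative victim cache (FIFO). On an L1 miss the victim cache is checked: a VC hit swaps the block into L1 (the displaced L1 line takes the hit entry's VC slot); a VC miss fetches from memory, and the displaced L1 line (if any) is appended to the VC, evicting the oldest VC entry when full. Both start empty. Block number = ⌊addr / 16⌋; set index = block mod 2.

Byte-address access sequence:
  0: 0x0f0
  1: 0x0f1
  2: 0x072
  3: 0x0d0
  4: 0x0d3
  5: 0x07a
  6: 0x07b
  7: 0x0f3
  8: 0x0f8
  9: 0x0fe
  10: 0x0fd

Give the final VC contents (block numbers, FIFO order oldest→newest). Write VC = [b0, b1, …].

#0 0xf0→b15/s1 MISS; vc=[]
#1 0xf1→b15/s1 L1-HIT; vc=[]
#2 0x72→b7/s1 MISS; vc=[15]
#3 0xd0→b13/s1 MISS; vc=[15,7]
#4 0xd3→b13/s1 L1-HIT; vc=[15,7]
#5 0x7a→b7/s1 VC-HIT; vc=[15,13]
#6 0x7b→b7/s1 L1-HIT; vc=[15,13]
#7 0xf3→b15/s1 VC-HIT; vc=[7,13]
#8 0xf8→b15/s1 L1-HIT; vc=[7,13]
#9 0xfe→b15/s1 L1-HIT; vc=[7,13]
#10 0xfd→b15/s1 L1-HIT; vc=[7,13]

VC = [7, 13]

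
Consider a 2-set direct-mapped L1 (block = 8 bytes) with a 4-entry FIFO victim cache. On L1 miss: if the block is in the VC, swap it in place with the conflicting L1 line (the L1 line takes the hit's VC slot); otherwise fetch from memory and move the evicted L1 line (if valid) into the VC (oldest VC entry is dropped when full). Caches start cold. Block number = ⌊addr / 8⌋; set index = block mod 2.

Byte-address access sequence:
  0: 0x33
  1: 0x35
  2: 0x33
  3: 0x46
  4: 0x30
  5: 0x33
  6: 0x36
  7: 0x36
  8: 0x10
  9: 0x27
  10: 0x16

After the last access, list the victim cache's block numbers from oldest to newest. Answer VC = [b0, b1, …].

VC = [8, 6, 4]

0: 0x33 (blk 6, set 0) → MISS  vc=[]
1: 0x35 (blk 6, set 0) → L1-HIT  vc=[]
2: 0x33 (blk 6, set 0) → L1-HIT  vc=[]
3: 0x46 (blk 8, set 0) → MISS  vc=[6]
4: 0x30 (blk 6, set 0) → VC-HIT  vc=[8]
5: 0x33 (blk 6, set 0) → L1-HIT  vc=[8]
6: 0x36 (blk 6, set 0) → L1-HIT  vc=[8]
7: 0x36 (blk 6, set 0) → L1-HIT  vc=[8]
8: 0x10 (blk 2, set 0) → MISS  vc=[8, 6]
9: 0x27 (blk 4, set 0) → MISS  vc=[8, 6, 2]
10: 0x16 (blk 2, set 0) → VC-HIT  vc=[8, 6, 4]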